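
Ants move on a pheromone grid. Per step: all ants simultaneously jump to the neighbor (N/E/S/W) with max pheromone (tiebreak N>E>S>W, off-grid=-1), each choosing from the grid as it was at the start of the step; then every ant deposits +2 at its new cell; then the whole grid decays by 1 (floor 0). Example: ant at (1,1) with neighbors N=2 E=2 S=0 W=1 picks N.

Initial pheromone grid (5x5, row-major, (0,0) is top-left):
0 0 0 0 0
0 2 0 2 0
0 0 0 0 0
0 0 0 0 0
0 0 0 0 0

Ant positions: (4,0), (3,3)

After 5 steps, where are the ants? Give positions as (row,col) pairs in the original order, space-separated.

Step 1: ant0:(4,0)->N->(3,0) | ant1:(3,3)->N->(2,3)
  grid max=1 at (1,1)
Step 2: ant0:(3,0)->N->(2,0) | ant1:(2,3)->N->(1,3)
  grid max=2 at (1,3)
Step 3: ant0:(2,0)->N->(1,0) | ant1:(1,3)->N->(0,3)
  grid max=1 at (0,3)
Step 4: ant0:(1,0)->N->(0,0) | ant1:(0,3)->S->(1,3)
  grid max=2 at (1,3)
Step 5: ant0:(0,0)->E->(0,1) | ant1:(1,3)->N->(0,3)
  grid max=1 at (0,1)

(0,1) (0,3)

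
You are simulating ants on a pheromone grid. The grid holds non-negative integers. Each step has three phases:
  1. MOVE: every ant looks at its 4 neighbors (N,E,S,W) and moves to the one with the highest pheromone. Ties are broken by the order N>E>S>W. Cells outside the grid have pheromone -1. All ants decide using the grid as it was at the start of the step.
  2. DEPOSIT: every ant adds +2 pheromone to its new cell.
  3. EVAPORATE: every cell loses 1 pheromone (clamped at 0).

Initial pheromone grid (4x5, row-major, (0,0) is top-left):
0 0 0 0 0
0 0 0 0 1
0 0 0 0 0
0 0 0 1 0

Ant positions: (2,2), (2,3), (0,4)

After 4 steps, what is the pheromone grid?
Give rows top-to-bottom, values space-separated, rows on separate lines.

After step 1: ants at (1,2),(3,3),(1,4)
  0 0 0 0 0
  0 0 1 0 2
  0 0 0 0 0
  0 0 0 2 0
After step 2: ants at (0,2),(2,3),(0,4)
  0 0 1 0 1
  0 0 0 0 1
  0 0 0 1 0
  0 0 0 1 0
After step 3: ants at (0,3),(3,3),(1,4)
  0 0 0 1 0
  0 0 0 0 2
  0 0 0 0 0
  0 0 0 2 0
After step 4: ants at (0,4),(2,3),(0,4)
  0 0 0 0 3
  0 0 0 0 1
  0 0 0 1 0
  0 0 0 1 0

0 0 0 0 3
0 0 0 0 1
0 0 0 1 0
0 0 0 1 0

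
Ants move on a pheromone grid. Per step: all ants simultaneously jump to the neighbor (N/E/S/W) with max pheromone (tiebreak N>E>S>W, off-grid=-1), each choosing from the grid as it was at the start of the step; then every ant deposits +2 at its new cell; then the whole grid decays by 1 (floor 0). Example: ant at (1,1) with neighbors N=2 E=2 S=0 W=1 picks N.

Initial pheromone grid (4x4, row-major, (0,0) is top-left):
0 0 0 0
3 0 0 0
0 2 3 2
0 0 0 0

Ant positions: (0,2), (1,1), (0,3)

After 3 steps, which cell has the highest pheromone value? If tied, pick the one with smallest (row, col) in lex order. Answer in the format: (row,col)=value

Answer: (1,0)=4

Derivation:
Step 1: ant0:(0,2)->E->(0,3) | ant1:(1,1)->W->(1,0) | ant2:(0,3)->S->(1,3)
  grid max=4 at (1,0)
Step 2: ant0:(0,3)->S->(1,3) | ant1:(1,0)->N->(0,0) | ant2:(1,3)->N->(0,3)
  grid max=3 at (1,0)
Step 3: ant0:(1,3)->N->(0,3) | ant1:(0,0)->S->(1,0) | ant2:(0,3)->S->(1,3)
  grid max=4 at (1,0)
Final grid:
  0 0 0 3
  4 0 0 3
  0 0 0 0
  0 0 0 0
Max pheromone 4 at (1,0)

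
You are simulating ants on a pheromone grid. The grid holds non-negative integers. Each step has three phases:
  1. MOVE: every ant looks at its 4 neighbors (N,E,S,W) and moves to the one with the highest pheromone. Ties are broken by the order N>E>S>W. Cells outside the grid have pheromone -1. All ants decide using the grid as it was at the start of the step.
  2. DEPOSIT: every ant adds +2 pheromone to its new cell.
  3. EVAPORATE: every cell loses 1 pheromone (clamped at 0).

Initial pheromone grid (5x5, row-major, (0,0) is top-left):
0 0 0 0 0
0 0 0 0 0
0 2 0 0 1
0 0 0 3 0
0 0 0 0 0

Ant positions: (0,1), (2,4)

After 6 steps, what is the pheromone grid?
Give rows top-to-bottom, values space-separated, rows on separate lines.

After step 1: ants at (0,2),(1,4)
  0 0 1 0 0
  0 0 0 0 1
  0 1 0 0 0
  0 0 0 2 0
  0 0 0 0 0
After step 2: ants at (0,3),(0,4)
  0 0 0 1 1
  0 0 0 0 0
  0 0 0 0 0
  0 0 0 1 0
  0 0 0 0 0
After step 3: ants at (0,4),(0,3)
  0 0 0 2 2
  0 0 0 0 0
  0 0 0 0 0
  0 0 0 0 0
  0 0 0 0 0
After step 4: ants at (0,3),(0,4)
  0 0 0 3 3
  0 0 0 0 0
  0 0 0 0 0
  0 0 0 0 0
  0 0 0 0 0
After step 5: ants at (0,4),(0,3)
  0 0 0 4 4
  0 0 0 0 0
  0 0 0 0 0
  0 0 0 0 0
  0 0 0 0 0
After step 6: ants at (0,3),(0,4)
  0 0 0 5 5
  0 0 0 0 0
  0 0 0 0 0
  0 0 0 0 0
  0 0 0 0 0

0 0 0 5 5
0 0 0 0 0
0 0 0 0 0
0 0 0 0 0
0 0 0 0 0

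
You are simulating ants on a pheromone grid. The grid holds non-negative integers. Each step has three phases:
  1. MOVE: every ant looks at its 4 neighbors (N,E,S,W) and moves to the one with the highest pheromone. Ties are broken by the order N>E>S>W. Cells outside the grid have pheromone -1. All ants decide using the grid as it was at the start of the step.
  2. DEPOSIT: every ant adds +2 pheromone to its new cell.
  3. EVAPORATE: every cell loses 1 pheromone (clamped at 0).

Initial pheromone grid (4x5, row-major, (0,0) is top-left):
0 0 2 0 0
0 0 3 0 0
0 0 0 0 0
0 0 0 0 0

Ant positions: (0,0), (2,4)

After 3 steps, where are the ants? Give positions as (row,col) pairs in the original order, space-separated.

Step 1: ant0:(0,0)->E->(0,1) | ant1:(2,4)->N->(1,4)
  grid max=2 at (1,2)
Step 2: ant0:(0,1)->E->(0,2) | ant1:(1,4)->N->(0,4)
  grid max=2 at (0,2)
Step 3: ant0:(0,2)->S->(1,2) | ant1:(0,4)->S->(1,4)
  grid max=2 at (1,2)

(1,2) (1,4)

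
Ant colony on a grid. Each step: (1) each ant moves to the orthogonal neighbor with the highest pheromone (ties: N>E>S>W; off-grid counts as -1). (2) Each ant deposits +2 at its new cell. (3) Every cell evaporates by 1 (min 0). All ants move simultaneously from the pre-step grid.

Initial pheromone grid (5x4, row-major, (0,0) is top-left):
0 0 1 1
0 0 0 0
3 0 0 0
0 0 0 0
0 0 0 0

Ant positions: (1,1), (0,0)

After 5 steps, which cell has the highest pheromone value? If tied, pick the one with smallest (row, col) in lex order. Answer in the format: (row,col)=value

Answer: (0,1)=7

Derivation:
Step 1: ant0:(1,1)->N->(0,1) | ant1:(0,0)->E->(0,1)
  grid max=3 at (0,1)
Step 2: ant0:(0,1)->E->(0,2) | ant1:(0,1)->E->(0,2)
  grid max=3 at (0,2)
Step 3: ant0:(0,2)->W->(0,1) | ant1:(0,2)->W->(0,1)
  grid max=5 at (0,1)
Step 4: ant0:(0,1)->E->(0,2) | ant1:(0,1)->E->(0,2)
  grid max=5 at (0,2)
Step 5: ant0:(0,2)->W->(0,1) | ant1:(0,2)->W->(0,1)
  grid max=7 at (0,1)
Final grid:
  0 7 4 0
  0 0 0 0
  0 0 0 0
  0 0 0 0
  0 0 0 0
Max pheromone 7 at (0,1)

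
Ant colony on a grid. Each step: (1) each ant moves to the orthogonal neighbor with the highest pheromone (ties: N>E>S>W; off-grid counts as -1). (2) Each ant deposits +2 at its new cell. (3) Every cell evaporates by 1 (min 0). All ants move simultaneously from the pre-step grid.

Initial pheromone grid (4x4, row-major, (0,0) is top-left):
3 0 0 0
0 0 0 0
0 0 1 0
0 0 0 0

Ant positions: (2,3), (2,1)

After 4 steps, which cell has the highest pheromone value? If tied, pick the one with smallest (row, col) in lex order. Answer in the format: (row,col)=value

Step 1: ant0:(2,3)->W->(2,2) | ant1:(2,1)->E->(2,2)
  grid max=4 at (2,2)
Step 2: ant0:(2,2)->N->(1,2) | ant1:(2,2)->N->(1,2)
  grid max=3 at (1,2)
Step 3: ant0:(1,2)->S->(2,2) | ant1:(1,2)->S->(2,2)
  grid max=6 at (2,2)
Step 4: ant0:(2,2)->N->(1,2) | ant1:(2,2)->N->(1,2)
  grid max=5 at (1,2)
Final grid:
  0 0 0 0
  0 0 5 0
  0 0 5 0
  0 0 0 0
Max pheromone 5 at (1,2)

Answer: (1,2)=5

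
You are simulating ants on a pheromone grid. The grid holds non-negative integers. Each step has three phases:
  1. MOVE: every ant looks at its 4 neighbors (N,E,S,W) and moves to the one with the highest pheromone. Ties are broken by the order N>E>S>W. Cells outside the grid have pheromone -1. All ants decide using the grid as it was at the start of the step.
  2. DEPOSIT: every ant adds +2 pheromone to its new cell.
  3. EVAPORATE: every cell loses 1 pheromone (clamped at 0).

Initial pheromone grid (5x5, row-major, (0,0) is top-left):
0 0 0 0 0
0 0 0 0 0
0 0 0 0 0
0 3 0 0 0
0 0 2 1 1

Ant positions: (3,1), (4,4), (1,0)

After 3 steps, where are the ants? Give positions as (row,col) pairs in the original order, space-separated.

Step 1: ant0:(3,1)->N->(2,1) | ant1:(4,4)->W->(4,3) | ant2:(1,0)->N->(0,0)
  grid max=2 at (3,1)
Step 2: ant0:(2,1)->S->(3,1) | ant1:(4,3)->W->(4,2) | ant2:(0,0)->E->(0,1)
  grid max=3 at (3,1)
Step 3: ant0:(3,1)->N->(2,1) | ant1:(4,2)->E->(4,3) | ant2:(0,1)->E->(0,2)
  grid max=2 at (3,1)

(2,1) (4,3) (0,2)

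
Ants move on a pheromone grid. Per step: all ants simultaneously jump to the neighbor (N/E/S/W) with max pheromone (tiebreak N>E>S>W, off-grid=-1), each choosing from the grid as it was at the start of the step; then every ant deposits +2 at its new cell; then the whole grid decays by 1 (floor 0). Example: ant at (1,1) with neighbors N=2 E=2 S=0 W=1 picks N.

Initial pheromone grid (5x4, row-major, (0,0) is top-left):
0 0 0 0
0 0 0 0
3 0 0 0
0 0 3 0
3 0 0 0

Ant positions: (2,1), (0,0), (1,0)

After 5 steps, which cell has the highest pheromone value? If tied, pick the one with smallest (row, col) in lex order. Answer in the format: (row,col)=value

Step 1: ant0:(2,1)->W->(2,0) | ant1:(0,0)->E->(0,1) | ant2:(1,0)->S->(2,0)
  grid max=6 at (2,0)
Step 2: ant0:(2,0)->N->(1,0) | ant1:(0,1)->E->(0,2) | ant2:(2,0)->N->(1,0)
  grid max=5 at (2,0)
Step 3: ant0:(1,0)->S->(2,0) | ant1:(0,2)->E->(0,3) | ant2:(1,0)->S->(2,0)
  grid max=8 at (2,0)
Step 4: ant0:(2,0)->N->(1,0) | ant1:(0,3)->S->(1,3) | ant2:(2,0)->N->(1,0)
  grid max=7 at (2,0)
Step 5: ant0:(1,0)->S->(2,0) | ant1:(1,3)->N->(0,3) | ant2:(1,0)->S->(2,0)
  grid max=10 at (2,0)
Final grid:
  0 0 0 1
  4 0 0 0
  10 0 0 0
  0 0 0 0
  0 0 0 0
Max pheromone 10 at (2,0)

Answer: (2,0)=10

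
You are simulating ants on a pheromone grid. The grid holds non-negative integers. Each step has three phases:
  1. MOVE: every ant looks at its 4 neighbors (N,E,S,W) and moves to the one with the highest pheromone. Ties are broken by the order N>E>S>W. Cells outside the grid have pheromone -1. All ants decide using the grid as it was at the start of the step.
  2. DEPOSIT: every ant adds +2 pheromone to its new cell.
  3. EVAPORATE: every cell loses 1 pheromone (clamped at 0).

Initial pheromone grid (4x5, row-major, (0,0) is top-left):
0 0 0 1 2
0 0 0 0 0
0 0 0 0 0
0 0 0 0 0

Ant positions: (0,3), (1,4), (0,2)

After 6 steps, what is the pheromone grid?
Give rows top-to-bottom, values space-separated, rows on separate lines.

After step 1: ants at (0,4),(0,4),(0,3)
  0 0 0 2 5
  0 0 0 0 0
  0 0 0 0 0
  0 0 0 0 0
After step 2: ants at (0,3),(0,3),(0,4)
  0 0 0 5 6
  0 0 0 0 0
  0 0 0 0 0
  0 0 0 0 0
After step 3: ants at (0,4),(0,4),(0,3)
  0 0 0 6 9
  0 0 0 0 0
  0 0 0 0 0
  0 0 0 0 0
After step 4: ants at (0,3),(0,3),(0,4)
  0 0 0 9 10
  0 0 0 0 0
  0 0 0 0 0
  0 0 0 0 0
After step 5: ants at (0,4),(0,4),(0,3)
  0 0 0 10 13
  0 0 0 0 0
  0 0 0 0 0
  0 0 0 0 0
After step 6: ants at (0,3),(0,3),(0,4)
  0 0 0 13 14
  0 0 0 0 0
  0 0 0 0 0
  0 0 0 0 0

0 0 0 13 14
0 0 0 0 0
0 0 0 0 0
0 0 0 0 0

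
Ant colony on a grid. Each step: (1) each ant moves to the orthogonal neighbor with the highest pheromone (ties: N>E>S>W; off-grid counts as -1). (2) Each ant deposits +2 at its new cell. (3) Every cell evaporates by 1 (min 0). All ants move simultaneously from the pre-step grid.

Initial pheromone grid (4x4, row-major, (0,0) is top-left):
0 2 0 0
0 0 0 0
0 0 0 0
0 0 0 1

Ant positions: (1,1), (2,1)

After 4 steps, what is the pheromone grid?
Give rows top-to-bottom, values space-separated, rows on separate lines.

After step 1: ants at (0,1),(1,1)
  0 3 0 0
  0 1 0 0
  0 0 0 0
  0 0 0 0
After step 2: ants at (1,1),(0,1)
  0 4 0 0
  0 2 0 0
  0 0 0 0
  0 0 0 0
After step 3: ants at (0,1),(1,1)
  0 5 0 0
  0 3 0 0
  0 0 0 0
  0 0 0 0
After step 4: ants at (1,1),(0,1)
  0 6 0 0
  0 4 0 0
  0 0 0 0
  0 0 0 0

0 6 0 0
0 4 0 0
0 0 0 0
0 0 0 0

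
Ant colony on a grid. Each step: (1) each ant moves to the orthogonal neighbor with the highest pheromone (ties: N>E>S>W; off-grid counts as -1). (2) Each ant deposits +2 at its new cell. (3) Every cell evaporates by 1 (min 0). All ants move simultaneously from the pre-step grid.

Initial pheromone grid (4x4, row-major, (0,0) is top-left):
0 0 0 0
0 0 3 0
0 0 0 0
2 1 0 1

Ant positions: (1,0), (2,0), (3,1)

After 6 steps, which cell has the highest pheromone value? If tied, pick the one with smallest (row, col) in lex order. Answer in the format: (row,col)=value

Answer: (3,0)=8

Derivation:
Step 1: ant0:(1,0)->N->(0,0) | ant1:(2,0)->S->(3,0) | ant2:(3,1)->W->(3,0)
  grid max=5 at (3,0)
Step 2: ant0:(0,0)->E->(0,1) | ant1:(3,0)->N->(2,0) | ant2:(3,0)->N->(2,0)
  grid max=4 at (3,0)
Step 3: ant0:(0,1)->E->(0,2) | ant1:(2,0)->S->(3,0) | ant2:(2,0)->S->(3,0)
  grid max=7 at (3,0)
Step 4: ant0:(0,2)->E->(0,3) | ant1:(3,0)->N->(2,0) | ant2:(3,0)->N->(2,0)
  grid max=6 at (3,0)
Step 5: ant0:(0,3)->S->(1,3) | ant1:(2,0)->S->(3,0) | ant2:(2,0)->S->(3,0)
  grid max=9 at (3,0)
Step 6: ant0:(1,3)->N->(0,3) | ant1:(3,0)->N->(2,0) | ant2:(3,0)->N->(2,0)
  grid max=8 at (3,0)
Final grid:
  0 0 0 1
  0 0 0 0
  7 0 0 0
  8 0 0 0
Max pheromone 8 at (3,0)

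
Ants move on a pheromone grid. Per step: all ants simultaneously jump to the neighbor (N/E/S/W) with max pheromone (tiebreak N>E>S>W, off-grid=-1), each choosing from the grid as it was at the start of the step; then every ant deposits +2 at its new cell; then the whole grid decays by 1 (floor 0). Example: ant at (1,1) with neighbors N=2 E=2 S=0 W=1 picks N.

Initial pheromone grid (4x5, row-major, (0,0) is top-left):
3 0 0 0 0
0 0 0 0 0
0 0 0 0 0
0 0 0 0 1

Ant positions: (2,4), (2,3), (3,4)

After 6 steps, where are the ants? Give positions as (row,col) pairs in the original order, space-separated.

Step 1: ant0:(2,4)->S->(3,4) | ant1:(2,3)->N->(1,3) | ant2:(3,4)->N->(2,4)
  grid max=2 at (0,0)
Step 2: ant0:(3,4)->N->(2,4) | ant1:(1,3)->N->(0,3) | ant2:(2,4)->S->(3,4)
  grid max=3 at (3,4)
Step 3: ant0:(2,4)->S->(3,4) | ant1:(0,3)->E->(0,4) | ant2:(3,4)->N->(2,4)
  grid max=4 at (3,4)
Step 4: ant0:(3,4)->N->(2,4) | ant1:(0,4)->S->(1,4) | ant2:(2,4)->S->(3,4)
  grid max=5 at (3,4)
Step 5: ant0:(2,4)->S->(3,4) | ant1:(1,4)->S->(2,4) | ant2:(3,4)->N->(2,4)
  grid max=7 at (2,4)
Step 6: ant0:(3,4)->N->(2,4) | ant1:(2,4)->S->(3,4) | ant2:(2,4)->S->(3,4)
  grid max=9 at (3,4)

(2,4) (3,4) (3,4)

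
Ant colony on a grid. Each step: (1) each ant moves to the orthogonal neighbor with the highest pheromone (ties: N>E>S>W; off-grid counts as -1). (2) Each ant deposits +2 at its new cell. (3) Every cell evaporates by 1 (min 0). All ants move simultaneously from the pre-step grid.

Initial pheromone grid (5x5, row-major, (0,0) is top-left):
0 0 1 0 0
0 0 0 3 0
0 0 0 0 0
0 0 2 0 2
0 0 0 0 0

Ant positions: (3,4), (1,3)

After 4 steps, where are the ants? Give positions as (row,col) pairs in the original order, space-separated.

Step 1: ant0:(3,4)->N->(2,4) | ant1:(1,3)->N->(0,3)
  grid max=2 at (1,3)
Step 2: ant0:(2,4)->S->(3,4) | ant1:(0,3)->S->(1,3)
  grid max=3 at (1,3)
Step 3: ant0:(3,4)->N->(2,4) | ant1:(1,3)->N->(0,3)
  grid max=2 at (1,3)
Step 4: ant0:(2,4)->S->(3,4) | ant1:(0,3)->S->(1,3)
  grid max=3 at (1,3)

(3,4) (1,3)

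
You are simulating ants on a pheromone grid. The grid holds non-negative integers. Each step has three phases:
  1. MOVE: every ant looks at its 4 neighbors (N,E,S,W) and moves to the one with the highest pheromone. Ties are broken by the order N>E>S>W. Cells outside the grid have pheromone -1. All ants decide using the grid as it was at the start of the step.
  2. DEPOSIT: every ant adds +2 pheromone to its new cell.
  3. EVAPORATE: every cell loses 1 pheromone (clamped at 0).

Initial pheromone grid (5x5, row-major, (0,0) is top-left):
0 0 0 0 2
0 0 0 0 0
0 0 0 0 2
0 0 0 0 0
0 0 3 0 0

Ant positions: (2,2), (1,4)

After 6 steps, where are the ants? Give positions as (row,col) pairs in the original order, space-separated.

Step 1: ant0:(2,2)->N->(1,2) | ant1:(1,4)->N->(0,4)
  grid max=3 at (0,4)
Step 2: ant0:(1,2)->N->(0,2) | ant1:(0,4)->S->(1,4)
  grid max=2 at (0,4)
Step 3: ant0:(0,2)->E->(0,3) | ant1:(1,4)->N->(0,4)
  grid max=3 at (0,4)
Step 4: ant0:(0,3)->E->(0,4) | ant1:(0,4)->W->(0,3)
  grid max=4 at (0,4)
Step 5: ant0:(0,4)->W->(0,3) | ant1:(0,3)->E->(0,4)
  grid max=5 at (0,4)
Step 6: ant0:(0,3)->E->(0,4) | ant1:(0,4)->W->(0,3)
  grid max=6 at (0,4)

(0,4) (0,3)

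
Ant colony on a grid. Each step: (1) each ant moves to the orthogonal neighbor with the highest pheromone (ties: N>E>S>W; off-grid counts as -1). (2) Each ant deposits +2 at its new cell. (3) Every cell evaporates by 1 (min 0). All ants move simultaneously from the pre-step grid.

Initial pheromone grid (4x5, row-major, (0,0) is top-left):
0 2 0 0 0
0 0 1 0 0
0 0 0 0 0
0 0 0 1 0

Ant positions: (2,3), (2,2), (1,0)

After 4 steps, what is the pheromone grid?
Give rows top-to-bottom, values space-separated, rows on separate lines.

After step 1: ants at (3,3),(1,2),(0,0)
  1 1 0 0 0
  0 0 2 0 0
  0 0 0 0 0
  0 0 0 2 0
After step 2: ants at (2,3),(0,2),(0,1)
  0 2 1 0 0
  0 0 1 0 0
  0 0 0 1 0
  0 0 0 1 0
After step 3: ants at (3,3),(0,1),(0,2)
  0 3 2 0 0
  0 0 0 0 0
  0 0 0 0 0
  0 0 0 2 0
After step 4: ants at (2,3),(0,2),(0,1)
  0 4 3 0 0
  0 0 0 0 0
  0 0 0 1 0
  0 0 0 1 0

0 4 3 0 0
0 0 0 0 0
0 0 0 1 0
0 0 0 1 0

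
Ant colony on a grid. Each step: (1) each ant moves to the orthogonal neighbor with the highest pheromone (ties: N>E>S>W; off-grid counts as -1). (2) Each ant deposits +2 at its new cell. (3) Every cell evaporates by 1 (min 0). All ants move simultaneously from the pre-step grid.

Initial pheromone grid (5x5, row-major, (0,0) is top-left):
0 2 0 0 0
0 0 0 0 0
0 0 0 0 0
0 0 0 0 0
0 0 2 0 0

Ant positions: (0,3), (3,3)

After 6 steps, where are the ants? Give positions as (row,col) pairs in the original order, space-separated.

Step 1: ant0:(0,3)->E->(0,4) | ant1:(3,3)->N->(2,3)
  grid max=1 at (0,1)
Step 2: ant0:(0,4)->S->(1,4) | ant1:(2,3)->N->(1,3)
  grid max=1 at (1,3)
Step 3: ant0:(1,4)->W->(1,3) | ant1:(1,3)->E->(1,4)
  grid max=2 at (1,3)
Step 4: ant0:(1,3)->E->(1,4) | ant1:(1,4)->W->(1,3)
  grid max=3 at (1,3)
Step 5: ant0:(1,4)->W->(1,3) | ant1:(1,3)->E->(1,4)
  grid max=4 at (1,3)
Step 6: ant0:(1,3)->E->(1,4) | ant1:(1,4)->W->(1,3)
  grid max=5 at (1,3)

(1,4) (1,3)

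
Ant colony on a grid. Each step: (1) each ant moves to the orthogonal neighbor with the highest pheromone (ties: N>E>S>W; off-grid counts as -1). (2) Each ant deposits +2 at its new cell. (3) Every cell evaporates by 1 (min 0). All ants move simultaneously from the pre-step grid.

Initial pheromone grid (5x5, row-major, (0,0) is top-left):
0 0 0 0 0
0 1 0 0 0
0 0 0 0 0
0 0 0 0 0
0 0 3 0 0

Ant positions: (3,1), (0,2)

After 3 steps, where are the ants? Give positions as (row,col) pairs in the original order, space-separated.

Step 1: ant0:(3,1)->N->(2,1) | ant1:(0,2)->E->(0,3)
  grid max=2 at (4,2)
Step 2: ant0:(2,1)->N->(1,1) | ant1:(0,3)->E->(0,4)
  grid max=1 at (0,4)
Step 3: ant0:(1,1)->N->(0,1) | ant1:(0,4)->S->(1,4)
  grid max=1 at (0,1)

(0,1) (1,4)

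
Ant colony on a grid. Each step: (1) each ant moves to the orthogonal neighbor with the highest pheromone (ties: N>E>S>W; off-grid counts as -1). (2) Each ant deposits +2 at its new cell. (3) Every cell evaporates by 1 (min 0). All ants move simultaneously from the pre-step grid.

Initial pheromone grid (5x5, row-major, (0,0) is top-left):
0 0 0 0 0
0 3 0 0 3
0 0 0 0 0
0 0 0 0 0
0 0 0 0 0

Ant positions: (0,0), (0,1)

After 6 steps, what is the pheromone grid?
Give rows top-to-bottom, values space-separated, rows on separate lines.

After step 1: ants at (0,1),(1,1)
  0 1 0 0 0
  0 4 0 0 2
  0 0 0 0 0
  0 0 0 0 0
  0 0 0 0 0
After step 2: ants at (1,1),(0,1)
  0 2 0 0 0
  0 5 0 0 1
  0 0 0 0 0
  0 0 0 0 0
  0 0 0 0 0
After step 3: ants at (0,1),(1,1)
  0 3 0 0 0
  0 6 0 0 0
  0 0 0 0 0
  0 0 0 0 0
  0 0 0 0 0
After step 4: ants at (1,1),(0,1)
  0 4 0 0 0
  0 7 0 0 0
  0 0 0 0 0
  0 0 0 0 0
  0 0 0 0 0
After step 5: ants at (0,1),(1,1)
  0 5 0 0 0
  0 8 0 0 0
  0 0 0 0 0
  0 0 0 0 0
  0 0 0 0 0
After step 6: ants at (1,1),(0,1)
  0 6 0 0 0
  0 9 0 0 0
  0 0 0 0 0
  0 0 0 0 0
  0 0 0 0 0

0 6 0 0 0
0 9 0 0 0
0 0 0 0 0
0 0 0 0 0
0 0 0 0 0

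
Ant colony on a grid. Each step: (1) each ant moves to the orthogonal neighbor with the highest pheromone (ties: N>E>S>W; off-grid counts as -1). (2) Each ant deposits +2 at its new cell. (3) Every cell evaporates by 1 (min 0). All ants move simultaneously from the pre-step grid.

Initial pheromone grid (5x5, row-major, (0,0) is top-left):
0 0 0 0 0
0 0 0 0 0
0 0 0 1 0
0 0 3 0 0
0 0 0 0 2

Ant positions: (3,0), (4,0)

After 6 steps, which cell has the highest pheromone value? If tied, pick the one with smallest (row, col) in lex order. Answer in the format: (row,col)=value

Answer: (2,0)=6

Derivation:
Step 1: ant0:(3,0)->N->(2,0) | ant1:(4,0)->N->(3,0)
  grid max=2 at (3,2)
Step 2: ant0:(2,0)->S->(3,0) | ant1:(3,0)->N->(2,0)
  grid max=2 at (2,0)
Step 3: ant0:(3,0)->N->(2,0) | ant1:(2,0)->S->(3,0)
  grid max=3 at (2,0)
Step 4: ant0:(2,0)->S->(3,0) | ant1:(3,0)->N->(2,0)
  grid max=4 at (2,0)
Step 5: ant0:(3,0)->N->(2,0) | ant1:(2,0)->S->(3,0)
  grid max=5 at (2,0)
Step 6: ant0:(2,0)->S->(3,0) | ant1:(3,0)->N->(2,0)
  grid max=6 at (2,0)
Final grid:
  0 0 0 0 0
  0 0 0 0 0
  6 0 0 0 0
  6 0 0 0 0
  0 0 0 0 0
Max pheromone 6 at (2,0)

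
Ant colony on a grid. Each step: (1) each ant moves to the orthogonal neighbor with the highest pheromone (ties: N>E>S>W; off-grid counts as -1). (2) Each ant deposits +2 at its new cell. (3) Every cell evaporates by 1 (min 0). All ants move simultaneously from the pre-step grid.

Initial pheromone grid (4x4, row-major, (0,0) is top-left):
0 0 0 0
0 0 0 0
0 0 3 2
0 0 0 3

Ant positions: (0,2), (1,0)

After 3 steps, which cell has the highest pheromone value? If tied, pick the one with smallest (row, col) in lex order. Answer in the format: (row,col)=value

Answer: (0,2)=1

Derivation:
Step 1: ant0:(0,2)->E->(0,3) | ant1:(1,0)->N->(0,0)
  grid max=2 at (2,2)
Step 2: ant0:(0,3)->S->(1,3) | ant1:(0,0)->E->(0,1)
  grid max=1 at (0,1)
Step 3: ant0:(1,3)->N->(0,3) | ant1:(0,1)->E->(0,2)
  grid max=1 at (0,2)
Final grid:
  0 0 1 1
  0 0 0 0
  0 0 0 0
  0 0 0 0
Max pheromone 1 at (0,2)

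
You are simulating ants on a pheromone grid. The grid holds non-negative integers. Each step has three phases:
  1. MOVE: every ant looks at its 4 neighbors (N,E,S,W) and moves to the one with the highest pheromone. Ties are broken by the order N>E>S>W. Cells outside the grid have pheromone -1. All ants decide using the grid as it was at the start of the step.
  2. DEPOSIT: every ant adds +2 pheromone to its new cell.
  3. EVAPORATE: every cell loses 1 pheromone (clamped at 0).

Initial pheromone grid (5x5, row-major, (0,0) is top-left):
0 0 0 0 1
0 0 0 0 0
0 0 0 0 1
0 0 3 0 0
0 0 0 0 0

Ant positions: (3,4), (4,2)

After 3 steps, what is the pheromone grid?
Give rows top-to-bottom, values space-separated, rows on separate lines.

After step 1: ants at (2,4),(3,2)
  0 0 0 0 0
  0 0 0 0 0
  0 0 0 0 2
  0 0 4 0 0
  0 0 0 0 0
After step 2: ants at (1,4),(2,2)
  0 0 0 0 0
  0 0 0 0 1
  0 0 1 0 1
  0 0 3 0 0
  0 0 0 0 0
After step 3: ants at (2,4),(3,2)
  0 0 0 0 0
  0 0 0 0 0
  0 0 0 0 2
  0 0 4 0 0
  0 0 0 0 0

0 0 0 0 0
0 0 0 0 0
0 0 0 0 2
0 0 4 0 0
0 0 0 0 0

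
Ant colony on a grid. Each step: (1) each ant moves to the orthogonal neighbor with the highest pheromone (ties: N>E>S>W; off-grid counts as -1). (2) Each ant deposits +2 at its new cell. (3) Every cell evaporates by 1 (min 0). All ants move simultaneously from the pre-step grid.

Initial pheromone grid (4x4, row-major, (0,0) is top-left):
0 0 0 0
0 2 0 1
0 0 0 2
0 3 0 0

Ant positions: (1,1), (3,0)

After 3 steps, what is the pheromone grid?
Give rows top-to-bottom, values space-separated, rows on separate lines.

After step 1: ants at (0,1),(3,1)
  0 1 0 0
  0 1 0 0
  0 0 0 1
  0 4 0 0
After step 2: ants at (1,1),(2,1)
  0 0 0 0
  0 2 0 0
  0 1 0 0
  0 3 0 0
After step 3: ants at (2,1),(3,1)
  0 0 0 0
  0 1 0 0
  0 2 0 0
  0 4 0 0

0 0 0 0
0 1 0 0
0 2 0 0
0 4 0 0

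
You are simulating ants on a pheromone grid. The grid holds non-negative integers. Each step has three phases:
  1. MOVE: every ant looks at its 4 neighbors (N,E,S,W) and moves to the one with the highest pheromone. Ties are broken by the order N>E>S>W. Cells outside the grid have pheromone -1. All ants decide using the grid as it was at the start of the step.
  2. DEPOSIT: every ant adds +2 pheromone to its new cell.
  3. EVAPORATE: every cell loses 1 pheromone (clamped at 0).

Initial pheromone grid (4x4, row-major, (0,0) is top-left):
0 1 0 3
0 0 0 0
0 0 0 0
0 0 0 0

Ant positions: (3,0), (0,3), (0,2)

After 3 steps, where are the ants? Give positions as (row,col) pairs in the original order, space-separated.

Step 1: ant0:(3,0)->N->(2,0) | ant1:(0,3)->S->(1,3) | ant2:(0,2)->E->(0,3)
  grid max=4 at (0,3)
Step 2: ant0:(2,0)->N->(1,0) | ant1:(1,3)->N->(0,3) | ant2:(0,3)->S->(1,3)
  grid max=5 at (0,3)
Step 3: ant0:(1,0)->N->(0,0) | ant1:(0,3)->S->(1,3) | ant2:(1,3)->N->(0,3)
  grid max=6 at (0,3)

(0,0) (1,3) (0,3)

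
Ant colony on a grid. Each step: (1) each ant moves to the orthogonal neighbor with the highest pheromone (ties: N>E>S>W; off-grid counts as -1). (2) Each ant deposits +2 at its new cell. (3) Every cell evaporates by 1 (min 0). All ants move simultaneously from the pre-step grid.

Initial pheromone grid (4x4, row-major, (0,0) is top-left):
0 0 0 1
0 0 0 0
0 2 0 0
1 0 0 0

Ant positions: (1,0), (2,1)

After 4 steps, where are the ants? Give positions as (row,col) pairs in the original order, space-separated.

Step 1: ant0:(1,0)->N->(0,0) | ant1:(2,1)->N->(1,1)
  grid max=1 at (0,0)
Step 2: ant0:(0,0)->E->(0,1) | ant1:(1,1)->S->(2,1)
  grid max=2 at (2,1)
Step 3: ant0:(0,1)->E->(0,2) | ant1:(2,1)->N->(1,1)
  grid max=1 at (0,2)
Step 4: ant0:(0,2)->E->(0,3) | ant1:(1,1)->S->(2,1)
  grid max=2 at (2,1)

(0,3) (2,1)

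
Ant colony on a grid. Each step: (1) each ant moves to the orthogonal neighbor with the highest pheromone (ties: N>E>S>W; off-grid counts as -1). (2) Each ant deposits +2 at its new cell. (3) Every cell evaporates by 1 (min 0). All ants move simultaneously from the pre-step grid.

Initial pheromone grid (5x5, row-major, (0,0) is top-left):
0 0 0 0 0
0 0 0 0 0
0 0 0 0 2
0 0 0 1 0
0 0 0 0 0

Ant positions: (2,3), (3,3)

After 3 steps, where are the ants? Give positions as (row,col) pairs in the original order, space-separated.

Step 1: ant0:(2,3)->E->(2,4) | ant1:(3,3)->N->(2,3)
  grid max=3 at (2,4)
Step 2: ant0:(2,4)->W->(2,3) | ant1:(2,3)->E->(2,4)
  grid max=4 at (2,4)
Step 3: ant0:(2,3)->E->(2,4) | ant1:(2,4)->W->(2,3)
  grid max=5 at (2,4)

(2,4) (2,3)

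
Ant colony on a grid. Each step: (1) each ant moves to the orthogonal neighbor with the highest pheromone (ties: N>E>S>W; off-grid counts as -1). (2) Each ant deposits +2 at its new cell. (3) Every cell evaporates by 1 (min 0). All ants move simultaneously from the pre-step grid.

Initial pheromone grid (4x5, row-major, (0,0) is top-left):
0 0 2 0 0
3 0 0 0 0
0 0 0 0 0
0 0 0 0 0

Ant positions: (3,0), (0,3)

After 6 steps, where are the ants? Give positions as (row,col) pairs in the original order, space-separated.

Step 1: ant0:(3,0)->N->(2,0) | ant1:(0,3)->W->(0,2)
  grid max=3 at (0,2)
Step 2: ant0:(2,0)->N->(1,0) | ant1:(0,2)->E->(0,3)
  grid max=3 at (1,0)
Step 3: ant0:(1,0)->N->(0,0) | ant1:(0,3)->W->(0,2)
  grid max=3 at (0,2)
Step 4: ant0:(0,0)->S->(1,0) | ant1:(0,2)->E->(0,3)
  grid max=3 at (1,0)
Step 5: ant0:(1,0)->N->(0,0) | ant1:(0,3)->W->(0,2)
  grid max=3 at (0,2)
Step 6: ant0:(0,0)->S->(1,0) | ant1:(0,2)->E->(0,3)
  grid max=3 at (1,0)

(1,0) (0,3)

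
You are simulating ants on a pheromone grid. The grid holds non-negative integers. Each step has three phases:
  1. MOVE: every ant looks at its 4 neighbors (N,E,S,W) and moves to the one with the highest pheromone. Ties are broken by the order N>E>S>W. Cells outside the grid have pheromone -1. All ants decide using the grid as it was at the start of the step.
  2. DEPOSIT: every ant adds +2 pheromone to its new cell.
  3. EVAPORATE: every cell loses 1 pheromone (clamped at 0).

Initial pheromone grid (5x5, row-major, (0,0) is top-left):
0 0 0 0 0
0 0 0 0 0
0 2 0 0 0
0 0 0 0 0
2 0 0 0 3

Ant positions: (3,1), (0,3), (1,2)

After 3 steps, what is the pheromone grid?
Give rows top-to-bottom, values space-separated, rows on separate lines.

After step 1: ants at (2,1),(0,4),(0,2)
  0 0 1 0 1
  0 0 0 0 0
  0 3 0 0 0
  0 0 0 0 0
  1 0 0 0 2
After step 2: ants at (1,1),(1,4),(0,3)
  0 0 0 1 0
  0 1 0 0 1
  0 2 0 0 0
  0 0 0 0 0
  0 0 0 0 1
After step 3: ants at (2,1),(0,4),(0,4)
  0 0 0 0 3
  0 0 0 0 0
  0 3 0 0 0
  0 0 0 0 0
  0 0 0 0 0

0 0 0 0 3
0 0 0 0 0
0 3 0 0 0
0 0 0 0 0
0 0 0 0 0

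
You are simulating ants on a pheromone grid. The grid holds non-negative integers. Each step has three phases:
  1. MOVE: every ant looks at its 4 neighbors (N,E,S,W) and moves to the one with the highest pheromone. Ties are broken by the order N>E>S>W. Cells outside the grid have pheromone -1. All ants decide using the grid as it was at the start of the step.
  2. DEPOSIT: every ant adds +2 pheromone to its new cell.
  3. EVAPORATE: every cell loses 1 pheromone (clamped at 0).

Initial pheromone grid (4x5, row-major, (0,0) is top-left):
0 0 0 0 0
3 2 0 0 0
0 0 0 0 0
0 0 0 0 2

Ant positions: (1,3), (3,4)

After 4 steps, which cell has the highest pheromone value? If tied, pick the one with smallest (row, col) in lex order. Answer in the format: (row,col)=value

Answer: (1,4)=2

Derivation:
Step 1: ant0:(1,3)->N->(0,3) | ant1:(3,4)->N->(2,4)
  grid max=2 at (1,0)
Step 2: ant0:(0,3)->E->(0,4) | ant1:(2,4)->S->(3,4)
  grid max=2 at (3,4)
Step 3: ant0:(0,4)->S->(1,4) | ant1:(3,4)->N->(2,4)
  grid max=1 at (1,4)
Step 4: ant0:(1,4)->S->(2,4) | ant1:(2,4)->N->(1,4)
  grid max=2 at (1,4)
Final grid:
  0 0 0 0 0
  0 0 0 0 2
  0 0 0 0 2
  0 0 0 0 0
Max pheromone 2 at (1,4)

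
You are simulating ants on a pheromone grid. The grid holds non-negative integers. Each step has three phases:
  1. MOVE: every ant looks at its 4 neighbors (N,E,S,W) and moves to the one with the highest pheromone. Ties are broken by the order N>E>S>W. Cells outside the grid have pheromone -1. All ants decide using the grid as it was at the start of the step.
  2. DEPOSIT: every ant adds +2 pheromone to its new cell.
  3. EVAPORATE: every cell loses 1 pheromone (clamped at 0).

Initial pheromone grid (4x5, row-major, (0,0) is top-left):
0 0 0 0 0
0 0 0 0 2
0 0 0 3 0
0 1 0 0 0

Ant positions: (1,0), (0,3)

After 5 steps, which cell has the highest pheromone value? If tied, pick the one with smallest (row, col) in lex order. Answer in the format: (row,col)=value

Step 1: ant0:(1,0)->N->(0,0) | ant1:(0,3)->E->(0,4)
  grid max=2 at (2,3)
Step 2: ant0:(0,0)->E->(0,1) | ant1:(0,4)->S->(1,4)
  grid max=2 at (1,4)
Step 3: ant0:(0,1)->E->(0,2) | ant1:(1,4)->N->(0,4)
  grid max=1 at (0,2)
Step 4: ant0:(0,2)->E->(0,3) | ant1:(0,4)->S->(1,4)
  grid max=2 at (1,4)
Step 5: ant0:(0,3)->E->(0,4) | ant1:(1,4)->N->(0,4)
  grid max=3 at (0,4)
Final grid:
  0 0 0 0 3
  0 0 0 0 1
  0 0 0 0 0
  0 0 0 0 0
Max pheromone 3 at (0,4)

Answer: (0,4)=3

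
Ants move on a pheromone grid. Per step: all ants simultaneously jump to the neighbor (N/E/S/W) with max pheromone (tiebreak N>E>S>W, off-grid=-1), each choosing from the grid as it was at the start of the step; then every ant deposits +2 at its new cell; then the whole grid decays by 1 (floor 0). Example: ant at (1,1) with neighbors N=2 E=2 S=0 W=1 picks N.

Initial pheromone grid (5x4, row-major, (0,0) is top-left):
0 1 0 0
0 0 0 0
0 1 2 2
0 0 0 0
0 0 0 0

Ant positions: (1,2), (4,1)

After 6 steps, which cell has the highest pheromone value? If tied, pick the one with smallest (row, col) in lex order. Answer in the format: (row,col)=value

Answer: (2,2)=6

Derivation:
Step 1: ant0:(1,2)->S->(2,2) | ant1:(4,1)->N->(3,1)
  grid max=3 at (2,2)
Step 2: ant0:(2,2)->E->(2,3) | ant1:(3,1)->N->(2,1)
  grid max=2 at (2,2)
Step 3: ant0:(2,3)->W->(2,2) | ant1:(2,1)->E->(2,2)
  grid max=5 at (2,2)
Step 4: ant0:(2,2)->E->(2,3) | ant1:(2,2)->E->(2,3)
  grid max=4 at (2,2)
Step 5: ant0:(2,3)->W->(2,2) | ant1:(2,3)->W->(2,2)
  grid max=7 at (2,2)
Step 6: ant0:(2,2)->E->(2,3) | ant1:(2,2)->E->(2,3)
  grid max=6 at (2,2)
Final grid:
  0 0 0 0
  0 0 0 0
  0 0 6 6
  0 0 0 0
  0 0 0 0
Max pheromone 6 at (2,2)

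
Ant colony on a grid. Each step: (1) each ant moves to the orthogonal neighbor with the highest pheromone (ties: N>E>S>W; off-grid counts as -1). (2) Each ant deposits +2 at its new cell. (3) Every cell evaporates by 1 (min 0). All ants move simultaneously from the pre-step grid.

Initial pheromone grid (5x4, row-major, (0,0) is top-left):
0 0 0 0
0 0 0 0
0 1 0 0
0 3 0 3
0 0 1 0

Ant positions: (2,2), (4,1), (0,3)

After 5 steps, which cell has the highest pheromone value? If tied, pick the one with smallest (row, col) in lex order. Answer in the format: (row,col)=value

Step 1: ant0:(2,2)->W->(2,1) | ant1:(4,1)->N->(3,1) | ant2:(0,3)->S->(1,3)
  grid max=4 at (3,1)
Step 2: ant0:(2,1)->S->(3,1) | ant1:(3,1)->N->(2,1) | ant2:(1,3)->N->(0,3)
  grid max=5 at (3,1)
Step 3: ant0:(3,1)->N->(2,1) | ant1:(2,1)->S->(3,1) | ant2:(0,3)->S->(1,3)
  grid max=6 at (3,1)
Step 4: ant0:(2,1)->S->(3,1) | ant1:(3,1)->N->(2,1) | ant2:(1,3)->N->(0,3)
  grid max=7 at (3,1)
Step 5: ant0:(3,1)->N->(2,1) | ant1:(2,1)->S->(3,1) | ant2:(0,3)->S->(1,3)
  grid max=8 at (3,1)
Final grid:
  0 0 0 0
  0 0 0 1
  0 6 0 0
  0 8 0 0
  0 0 0 0
Max pheromone 8 at (3,1)

Answer: (3,1)=8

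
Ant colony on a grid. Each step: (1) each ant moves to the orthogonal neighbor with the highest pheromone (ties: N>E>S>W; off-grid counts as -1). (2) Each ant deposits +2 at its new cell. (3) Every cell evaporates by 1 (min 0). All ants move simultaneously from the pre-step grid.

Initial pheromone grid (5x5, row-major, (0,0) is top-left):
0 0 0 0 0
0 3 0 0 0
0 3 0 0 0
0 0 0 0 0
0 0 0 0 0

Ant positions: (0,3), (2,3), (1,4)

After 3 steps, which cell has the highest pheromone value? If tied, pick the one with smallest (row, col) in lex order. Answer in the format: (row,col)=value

Answer: (0,4)=7

Derivation:
Step 1: ant0:(0,3)->E->(0,4) | ant1:(2,3)->N->(1,3) | ant2:(1,4)->N->(0,4)
  grid max=3 at (0,4)
Step 2: ant0:(0,4)->S->(1,4) | ant1:(1,3)->N->(0,3) | ant2:(0,4)->S->(1,4)
  grid max=3 at (1,4)
Step 3: ant0:(1,4)->N->(0,4) | ant1:(0,3)->E->(0,4) | ant2:(1,4)->N->(0,4)
  grid max=7 at (0,4)
Final grid:
  0 0 0 0 7
  0 0 0 0 2
  0 0 0 0 0
  0 0 0 0 0
  0 0 0 0 0
Max pheromone 7 at (0,4)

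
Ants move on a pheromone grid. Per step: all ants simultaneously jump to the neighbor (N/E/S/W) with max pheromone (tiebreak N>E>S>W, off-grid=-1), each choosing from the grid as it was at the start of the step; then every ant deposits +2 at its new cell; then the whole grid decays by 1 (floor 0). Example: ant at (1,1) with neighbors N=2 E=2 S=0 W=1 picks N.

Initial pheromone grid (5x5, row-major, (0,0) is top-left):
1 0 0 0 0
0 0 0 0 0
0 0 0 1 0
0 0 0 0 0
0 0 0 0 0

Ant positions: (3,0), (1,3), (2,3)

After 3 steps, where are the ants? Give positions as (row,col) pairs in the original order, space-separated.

Step 1: ant0:(3,0)->N->(2,0) | ant1:(1,3)->S->(2,3) | ant2:(2,3)->N->(1,3)
  grid max=2 at (2,3)
Step 2: ant0:(2,0)->N->(1,0) | ant1:(2,3)->N->(1,3) | ant2:(1,3)->S->(2,3)
  grid max=3 at (2,3)
Step 3: ant0:(1,0)->N->(0,0) | ant1:(1,3)->S->(2,3) | ant2:(2,3)->N->(1,3)
  grid max=4 at (2,3)

(0,0) (2,3) (1,3)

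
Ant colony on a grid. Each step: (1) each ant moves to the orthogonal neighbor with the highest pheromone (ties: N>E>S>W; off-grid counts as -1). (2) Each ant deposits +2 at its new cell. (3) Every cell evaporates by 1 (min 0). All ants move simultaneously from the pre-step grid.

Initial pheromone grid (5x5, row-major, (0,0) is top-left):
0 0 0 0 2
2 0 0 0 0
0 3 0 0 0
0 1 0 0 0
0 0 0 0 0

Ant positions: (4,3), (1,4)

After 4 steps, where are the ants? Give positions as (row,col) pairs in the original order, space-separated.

Step 1: ant0:(4,3)->N->(3,3) | ant1:(1,4)->N->(0,4)
  grid max=3 at (0,4)
Step 2: ant0:(3,3)->N->(2,3) | ant1:(0,4)->S->(1,4)
  grid max=2 at (0,4)
Step 3: ant0:(2,3)->N->(1,3) | ant1:(1,4)->N->(0,4)
  grid max=3 at (0,4)
Step 4: ant0:(1,3)->N->(0,3) | ant1:(0,4)->S->(1,4)
  grid max=2 at (0,4)

(0,3) (1,4)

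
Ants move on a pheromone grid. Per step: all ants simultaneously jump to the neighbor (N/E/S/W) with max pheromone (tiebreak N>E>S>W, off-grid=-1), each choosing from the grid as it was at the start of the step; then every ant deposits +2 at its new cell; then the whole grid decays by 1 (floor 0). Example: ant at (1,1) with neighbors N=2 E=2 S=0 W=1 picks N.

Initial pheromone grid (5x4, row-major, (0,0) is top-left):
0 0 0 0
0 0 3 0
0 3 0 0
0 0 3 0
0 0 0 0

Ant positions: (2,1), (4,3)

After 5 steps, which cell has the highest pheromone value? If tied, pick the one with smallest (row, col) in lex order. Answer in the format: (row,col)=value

Answer: (1,2)=4

Derivation:
Step 1: ant0:(2,1)->N->(1,1) | ant1:(4,3)->N->(3,3)
  grid max=2 at (1,2)
Step 2: ant0:(1,1)->E->(1,2) | ant1:(3,3)->W->(3,2)
  grid max=3 at (1,2)
Step 3: ant0:(1,2)->N->(0,2) | ant1:(3,2)->N->(2,2)
  grid max=2 at (1,2)
Step 4: ant0:(0,2)->S->(1,2) | ant1:(2,2)->N->(1,2)
  grid max=5 at (1,2)
Step 5: ant0:(1,2)->N->(0,2) | ant1:(1,2)->N->(0,2)
  grid max=4 at (1,2)
Final grid:
  0 0 3 0
  0 0 4 0
  0 0 0 0
  0 0 0 0
  0 0 0 0
Max pheromone 4 at (1,2)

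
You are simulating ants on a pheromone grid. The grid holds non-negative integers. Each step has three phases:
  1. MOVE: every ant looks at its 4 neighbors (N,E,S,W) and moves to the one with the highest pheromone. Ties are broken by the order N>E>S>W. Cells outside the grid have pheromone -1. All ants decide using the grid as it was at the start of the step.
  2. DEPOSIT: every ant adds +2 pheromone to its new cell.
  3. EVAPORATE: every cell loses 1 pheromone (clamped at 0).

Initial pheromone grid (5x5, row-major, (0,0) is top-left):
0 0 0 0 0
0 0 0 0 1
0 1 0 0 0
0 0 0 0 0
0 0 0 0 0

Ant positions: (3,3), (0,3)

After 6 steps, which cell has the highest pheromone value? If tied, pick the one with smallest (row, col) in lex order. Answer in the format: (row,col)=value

Step 1: ant0:(3,3)->N->(2,3) | ant1:(0,3)->E->(0,4)
  grid max=1 at (0,4)
Step 2: ant0:(2,3)->N->(1,3) | ant1:(0,4)->S->(1,4)
  grid max=1 at (1,3)
Step 3: ant0:(1,3)->E->(1,4) | ant1:(1,4)->W->(1,3)
  grid max=2 at (1,3)
Step 4: ant0:(1,4)->W->(1,3) | ant1:(1,3)->E->(1,4)
  grid max=3 at (1,3)
Step 5: ant0:(1,3)->E->(1,4) | ant1:(1,4)->W->(1,3)
  grid max=4 at (1,3)
Step 6: ant0:(1,4)->W->(1,3) | ant1:(1,3)->E->(1,4)
  grid max=5 at (1,3)
Final grid:
  0 0 0 0 0
  0 0 0 5 5
  0 0 0 0 0
  0 0 0 0 0
  0 0 0 0 0
Max pheromone 5 at (1,3)

Answer: (1,3)=5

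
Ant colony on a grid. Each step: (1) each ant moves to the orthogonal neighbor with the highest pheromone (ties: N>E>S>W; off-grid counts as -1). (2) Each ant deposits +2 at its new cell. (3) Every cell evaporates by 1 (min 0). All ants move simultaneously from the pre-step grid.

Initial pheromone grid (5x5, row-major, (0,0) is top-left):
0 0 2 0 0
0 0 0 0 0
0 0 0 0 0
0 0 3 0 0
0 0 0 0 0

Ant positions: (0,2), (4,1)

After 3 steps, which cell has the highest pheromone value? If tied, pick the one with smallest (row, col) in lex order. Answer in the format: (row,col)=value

Answer: (3,2)=2

Derivation:
Step 1: ant0:(0,2)->E->(0,3) | ant1:(4,1)->N->(3,1)
  grid max=2 at (3,2)
Step 2: ant0:(0,3)->W->(0,2) | ant1:(3,1)->E->(3,2)
  grid max=3 at (3,2)
Step 3: ant0:(0,2)->E->(0,3) | ant1:(3,2)->N->(2,2)
  grid max=2 at (3,2)
Final grid:
  0 0 1 1 0
  0 0 0 0 0
  0 0 1 0 0
  0 0 2 0 0
  0 0 0 0 0
Max pheromone 2 at (3,2)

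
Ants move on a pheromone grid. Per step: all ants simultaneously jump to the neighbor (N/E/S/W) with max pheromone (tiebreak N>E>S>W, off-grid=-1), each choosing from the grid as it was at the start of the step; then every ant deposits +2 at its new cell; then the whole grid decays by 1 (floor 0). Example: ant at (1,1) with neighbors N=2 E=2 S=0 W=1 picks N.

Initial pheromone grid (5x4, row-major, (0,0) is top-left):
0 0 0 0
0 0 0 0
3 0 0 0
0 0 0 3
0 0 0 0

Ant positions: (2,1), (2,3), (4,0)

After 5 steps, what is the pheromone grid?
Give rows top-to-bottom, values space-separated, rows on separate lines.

After step 1: ants at (2,0),(3,3),(3,0)
  0 0 0 0
  0 0 0 0
  4 0 0 0
  1 0 0 4
  0 0 0 0
After step 2: ants at (3,0),(2,3),(2,0)
  0 0 0 0
  0 0 0 0
  5 0 0 1
  2 0 0 3
  0 0 0 0
After step 3: ants at (2,0),(3,3),(3,0)
  0 0 0 0
  0 0 0 0
  6 0 0 0
  3 0 0 4
  0 0 0 0
After step 4: ants at (3,0),(2,3),(2,0)
  0 0 0 0
  0 0 0 0
  7 0 0 1
  4 0 0 3
  0 0 0 0
After step 5: ants at (2,0),(3,3),(3,0)
  0 0 0 0
  0 0 0 0
  8 0 0 0
  5 0 0 4
  0 0 0 0

0 0 0 0
0 0 0 0
8 0 0 0
5 0 0 4
0 0 0 0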